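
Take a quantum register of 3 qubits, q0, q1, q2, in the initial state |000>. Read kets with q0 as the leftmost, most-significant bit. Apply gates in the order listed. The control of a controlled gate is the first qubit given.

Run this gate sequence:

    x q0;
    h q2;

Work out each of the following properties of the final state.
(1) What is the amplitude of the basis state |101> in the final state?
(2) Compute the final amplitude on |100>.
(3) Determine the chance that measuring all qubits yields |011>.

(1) The final state's coefficient on |101> equals sqrt(2)/2.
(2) The final state's coefficient on |100> equals sqrt(2)/2.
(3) The probability of measuring |011> is 0.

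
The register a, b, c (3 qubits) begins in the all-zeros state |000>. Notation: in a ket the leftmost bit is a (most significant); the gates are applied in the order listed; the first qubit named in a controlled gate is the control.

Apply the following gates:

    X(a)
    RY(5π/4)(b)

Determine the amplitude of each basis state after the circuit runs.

After the circuit, the state carries amplitude -sqrt(2 - sqrt(2))/2 on |100>, sqrt(sqrt(2) + 2)/2 on |110>, and 0 on every other basis state.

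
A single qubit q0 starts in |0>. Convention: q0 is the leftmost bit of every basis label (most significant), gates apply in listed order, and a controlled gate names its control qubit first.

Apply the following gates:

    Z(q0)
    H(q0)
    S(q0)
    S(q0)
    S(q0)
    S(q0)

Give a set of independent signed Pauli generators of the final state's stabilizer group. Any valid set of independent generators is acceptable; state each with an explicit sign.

The final state is stabilized by the group generated by +X; other independent generating sets are equally valid. Key observation: gates 3-6 undo each other exactly, leaving only the rest of the circuit to track.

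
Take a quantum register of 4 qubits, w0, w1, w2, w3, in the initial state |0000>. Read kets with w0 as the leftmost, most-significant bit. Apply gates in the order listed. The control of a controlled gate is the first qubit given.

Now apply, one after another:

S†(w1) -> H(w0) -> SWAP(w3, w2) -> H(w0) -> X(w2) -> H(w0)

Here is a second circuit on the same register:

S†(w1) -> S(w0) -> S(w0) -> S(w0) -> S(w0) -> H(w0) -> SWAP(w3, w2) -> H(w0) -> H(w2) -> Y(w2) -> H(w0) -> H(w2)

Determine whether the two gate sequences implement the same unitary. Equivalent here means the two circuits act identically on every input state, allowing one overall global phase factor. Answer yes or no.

No, they are not equivalent — no single phase factor reconciles the two unitaries.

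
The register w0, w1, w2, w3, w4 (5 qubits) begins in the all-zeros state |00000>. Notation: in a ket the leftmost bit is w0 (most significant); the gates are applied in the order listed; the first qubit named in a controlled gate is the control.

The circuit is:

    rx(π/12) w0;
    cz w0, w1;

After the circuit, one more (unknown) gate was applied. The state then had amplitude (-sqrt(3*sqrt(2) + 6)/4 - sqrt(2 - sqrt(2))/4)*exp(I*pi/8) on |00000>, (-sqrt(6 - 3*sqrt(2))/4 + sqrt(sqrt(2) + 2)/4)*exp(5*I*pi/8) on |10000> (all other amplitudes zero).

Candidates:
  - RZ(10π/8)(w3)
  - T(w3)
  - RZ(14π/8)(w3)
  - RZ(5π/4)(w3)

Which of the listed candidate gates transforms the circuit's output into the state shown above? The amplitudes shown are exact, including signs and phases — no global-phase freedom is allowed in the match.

It was RZ(14π/8)(w3) that produced the state shown.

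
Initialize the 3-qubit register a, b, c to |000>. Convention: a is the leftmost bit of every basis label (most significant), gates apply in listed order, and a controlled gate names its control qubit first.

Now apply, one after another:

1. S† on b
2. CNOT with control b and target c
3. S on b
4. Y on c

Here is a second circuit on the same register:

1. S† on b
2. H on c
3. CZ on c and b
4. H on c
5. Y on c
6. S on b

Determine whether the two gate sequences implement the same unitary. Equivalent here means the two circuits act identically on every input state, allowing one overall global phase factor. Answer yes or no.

Yes: on every input state the two circuits agree up to one overall phase factor.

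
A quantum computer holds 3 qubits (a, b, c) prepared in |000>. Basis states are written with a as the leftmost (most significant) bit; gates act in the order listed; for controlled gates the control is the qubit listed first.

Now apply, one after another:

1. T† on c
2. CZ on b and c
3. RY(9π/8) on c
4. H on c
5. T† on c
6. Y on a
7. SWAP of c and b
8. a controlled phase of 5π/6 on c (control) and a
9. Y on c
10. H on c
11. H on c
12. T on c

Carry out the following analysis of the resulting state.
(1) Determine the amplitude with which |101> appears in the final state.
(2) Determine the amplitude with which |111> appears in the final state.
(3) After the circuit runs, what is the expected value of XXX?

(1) The final state's coefficient on |101> equals -exp(I*pi/4)*sin(3*pi/16). Key observation: steps 10-11 multiply out to the identity, so the circuit reduces to the remaining gates.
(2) The amplitude on |111> is sin(5*pi/16).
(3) The expectation value of XXX is 0.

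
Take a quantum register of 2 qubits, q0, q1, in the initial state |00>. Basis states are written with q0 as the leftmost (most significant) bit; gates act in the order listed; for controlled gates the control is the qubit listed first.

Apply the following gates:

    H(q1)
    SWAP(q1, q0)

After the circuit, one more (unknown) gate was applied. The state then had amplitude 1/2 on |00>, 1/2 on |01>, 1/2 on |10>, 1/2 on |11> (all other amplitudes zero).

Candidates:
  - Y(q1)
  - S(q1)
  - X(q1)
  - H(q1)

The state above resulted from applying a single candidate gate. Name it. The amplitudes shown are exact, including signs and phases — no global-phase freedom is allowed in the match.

It was H(q1) that produced the state shown.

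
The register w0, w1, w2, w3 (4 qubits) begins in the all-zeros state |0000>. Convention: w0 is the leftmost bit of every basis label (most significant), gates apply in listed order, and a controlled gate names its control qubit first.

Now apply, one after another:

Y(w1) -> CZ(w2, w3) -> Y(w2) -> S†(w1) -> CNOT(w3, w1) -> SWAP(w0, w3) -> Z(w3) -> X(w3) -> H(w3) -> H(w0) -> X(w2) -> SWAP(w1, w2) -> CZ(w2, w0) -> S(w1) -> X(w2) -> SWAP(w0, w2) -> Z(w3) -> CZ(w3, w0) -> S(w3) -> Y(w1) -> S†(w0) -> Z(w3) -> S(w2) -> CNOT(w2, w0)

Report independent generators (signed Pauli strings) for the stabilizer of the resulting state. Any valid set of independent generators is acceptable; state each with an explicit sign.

One valid set of independent stabilizer generators is -XIYI, -IIIY, +ZIZI, -IZII (any independent generating set of the same group is equally correct).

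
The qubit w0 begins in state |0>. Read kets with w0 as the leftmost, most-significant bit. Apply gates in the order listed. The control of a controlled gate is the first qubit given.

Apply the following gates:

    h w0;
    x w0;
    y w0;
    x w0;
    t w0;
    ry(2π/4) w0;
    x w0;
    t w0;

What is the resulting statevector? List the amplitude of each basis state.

The resulting statevector has amplitude -exp(3*I*pi/4)/2 + I/2 on |0>, -1/2 + exp(3*I*pi/4)/2 on |1>.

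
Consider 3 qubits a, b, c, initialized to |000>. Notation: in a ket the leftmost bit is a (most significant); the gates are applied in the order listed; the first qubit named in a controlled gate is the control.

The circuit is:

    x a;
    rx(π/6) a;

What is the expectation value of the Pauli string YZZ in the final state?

In the final state, YZZ has expectation 1/2.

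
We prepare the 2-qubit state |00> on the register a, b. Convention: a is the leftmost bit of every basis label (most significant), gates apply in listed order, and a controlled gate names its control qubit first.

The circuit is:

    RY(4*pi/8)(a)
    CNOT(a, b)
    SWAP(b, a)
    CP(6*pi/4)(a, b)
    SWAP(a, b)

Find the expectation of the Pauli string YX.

The observable YX averages to -1.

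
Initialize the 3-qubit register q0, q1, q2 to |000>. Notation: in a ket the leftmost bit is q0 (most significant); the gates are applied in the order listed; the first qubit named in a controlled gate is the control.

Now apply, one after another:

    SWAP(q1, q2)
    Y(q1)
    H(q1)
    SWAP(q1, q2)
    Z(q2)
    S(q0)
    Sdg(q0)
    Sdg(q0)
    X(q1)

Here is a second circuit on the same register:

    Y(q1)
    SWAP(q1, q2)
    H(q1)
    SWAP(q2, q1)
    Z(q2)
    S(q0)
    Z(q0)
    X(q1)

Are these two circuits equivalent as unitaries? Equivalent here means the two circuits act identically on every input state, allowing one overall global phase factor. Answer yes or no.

No, they are not equivalent — no single phase factor reconciles the two unitaries.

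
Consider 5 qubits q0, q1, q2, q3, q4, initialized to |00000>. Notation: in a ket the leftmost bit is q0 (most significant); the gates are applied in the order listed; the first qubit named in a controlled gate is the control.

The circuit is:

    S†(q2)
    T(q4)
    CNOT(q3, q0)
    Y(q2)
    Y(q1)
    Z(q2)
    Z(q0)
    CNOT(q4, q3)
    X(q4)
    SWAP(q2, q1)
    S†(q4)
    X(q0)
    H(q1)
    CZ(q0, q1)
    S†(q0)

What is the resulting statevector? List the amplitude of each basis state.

After the circuit, the state carries amplitude -sqrt(2)/2 on |10101>, -sqrt(2)/2 on |11101>, and 0 on every other basis state.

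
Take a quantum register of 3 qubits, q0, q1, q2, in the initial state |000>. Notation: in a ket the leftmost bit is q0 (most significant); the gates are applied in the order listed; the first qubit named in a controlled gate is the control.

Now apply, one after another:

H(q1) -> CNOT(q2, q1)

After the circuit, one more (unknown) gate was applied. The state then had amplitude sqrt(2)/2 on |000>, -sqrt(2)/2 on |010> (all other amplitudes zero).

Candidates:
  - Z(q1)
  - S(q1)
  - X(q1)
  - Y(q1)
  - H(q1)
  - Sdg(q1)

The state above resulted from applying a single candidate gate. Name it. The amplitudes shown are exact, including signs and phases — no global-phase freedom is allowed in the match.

It was Z(q1) that produced the state shown.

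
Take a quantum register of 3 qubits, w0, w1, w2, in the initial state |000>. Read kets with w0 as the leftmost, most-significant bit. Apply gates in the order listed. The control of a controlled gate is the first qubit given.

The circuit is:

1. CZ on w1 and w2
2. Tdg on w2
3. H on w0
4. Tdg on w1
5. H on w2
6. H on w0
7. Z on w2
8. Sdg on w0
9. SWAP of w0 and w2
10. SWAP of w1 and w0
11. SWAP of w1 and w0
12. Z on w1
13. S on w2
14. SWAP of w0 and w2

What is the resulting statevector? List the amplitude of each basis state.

After the circuit, the state carries amplitude sqrt(2)/2 on |000>, -sqrt(2)/2 on |001>, and 0 on every other basis state. Key observation: gates 10-11 undo each other exactly, leaving only the rest of the circuit to track.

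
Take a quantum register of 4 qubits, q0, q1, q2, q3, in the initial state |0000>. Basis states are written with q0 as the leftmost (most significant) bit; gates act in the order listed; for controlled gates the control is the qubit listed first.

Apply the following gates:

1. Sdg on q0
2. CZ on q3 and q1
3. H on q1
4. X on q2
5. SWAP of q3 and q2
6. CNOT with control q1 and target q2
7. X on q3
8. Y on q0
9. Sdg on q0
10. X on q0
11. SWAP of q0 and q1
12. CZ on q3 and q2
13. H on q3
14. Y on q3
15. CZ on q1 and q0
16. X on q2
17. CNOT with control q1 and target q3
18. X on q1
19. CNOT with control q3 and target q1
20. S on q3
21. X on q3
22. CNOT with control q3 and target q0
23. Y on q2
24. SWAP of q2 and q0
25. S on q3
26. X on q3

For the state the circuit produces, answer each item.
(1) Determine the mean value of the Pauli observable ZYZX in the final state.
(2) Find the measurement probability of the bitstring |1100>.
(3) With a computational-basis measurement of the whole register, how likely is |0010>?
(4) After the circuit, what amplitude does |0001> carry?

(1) In the final state, ZYZX has expectation 0.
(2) A full measurement returns |1100> with probability 1/4.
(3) A full measurement returns |0010> with probability 0.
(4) The final state's coefficient on |0001> equals I/2.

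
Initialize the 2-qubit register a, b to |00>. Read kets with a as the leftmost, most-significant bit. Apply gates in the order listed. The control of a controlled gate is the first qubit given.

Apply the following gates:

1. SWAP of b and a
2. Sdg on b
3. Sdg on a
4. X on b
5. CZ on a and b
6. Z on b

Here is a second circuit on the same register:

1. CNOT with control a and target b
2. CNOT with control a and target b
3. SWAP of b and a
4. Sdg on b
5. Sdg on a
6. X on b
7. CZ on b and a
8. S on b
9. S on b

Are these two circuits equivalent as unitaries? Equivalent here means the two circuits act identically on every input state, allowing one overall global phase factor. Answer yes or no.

Yes, they are equivalent — the unitaries differ by at most a global phase.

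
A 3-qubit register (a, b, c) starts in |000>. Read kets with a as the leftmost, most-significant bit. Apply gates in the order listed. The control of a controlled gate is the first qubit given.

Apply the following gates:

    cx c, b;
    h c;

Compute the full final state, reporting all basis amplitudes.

The resulting statevector has amplitude sqrt(2)/2 on |000>, sqrt(2)/2 on |001>, and 0 on every other basis state.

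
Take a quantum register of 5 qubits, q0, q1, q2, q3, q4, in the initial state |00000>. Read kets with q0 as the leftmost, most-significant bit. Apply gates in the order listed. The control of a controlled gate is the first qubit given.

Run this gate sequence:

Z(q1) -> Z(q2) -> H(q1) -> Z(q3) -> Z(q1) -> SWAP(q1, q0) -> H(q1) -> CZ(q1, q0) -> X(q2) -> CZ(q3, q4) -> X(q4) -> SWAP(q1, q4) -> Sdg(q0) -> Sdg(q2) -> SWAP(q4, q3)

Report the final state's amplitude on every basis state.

The final amplitudes are -I/2 on |01100>, -I/2 on |01110>, 1/2 on |11100>, -1/2 on |11110>, and 0 on every other basis state.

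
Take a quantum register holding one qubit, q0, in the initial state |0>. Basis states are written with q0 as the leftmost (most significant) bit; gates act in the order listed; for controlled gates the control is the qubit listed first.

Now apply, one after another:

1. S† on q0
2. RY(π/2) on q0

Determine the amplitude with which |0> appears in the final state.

The amplitude on |0> is sqrt(2)/2.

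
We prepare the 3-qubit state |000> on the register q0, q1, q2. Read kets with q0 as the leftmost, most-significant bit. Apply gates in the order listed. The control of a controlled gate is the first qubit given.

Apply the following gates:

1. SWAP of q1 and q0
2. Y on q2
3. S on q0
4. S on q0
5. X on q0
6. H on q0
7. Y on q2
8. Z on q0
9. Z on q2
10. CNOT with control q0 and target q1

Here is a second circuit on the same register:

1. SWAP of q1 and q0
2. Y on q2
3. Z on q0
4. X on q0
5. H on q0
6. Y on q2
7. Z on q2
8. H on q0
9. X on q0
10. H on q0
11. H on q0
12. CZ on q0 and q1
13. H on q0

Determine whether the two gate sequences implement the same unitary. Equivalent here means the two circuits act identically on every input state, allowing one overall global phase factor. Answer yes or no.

No: there is an input state on which the two circuits produce genuinely different outputs (not merely differing by a phase).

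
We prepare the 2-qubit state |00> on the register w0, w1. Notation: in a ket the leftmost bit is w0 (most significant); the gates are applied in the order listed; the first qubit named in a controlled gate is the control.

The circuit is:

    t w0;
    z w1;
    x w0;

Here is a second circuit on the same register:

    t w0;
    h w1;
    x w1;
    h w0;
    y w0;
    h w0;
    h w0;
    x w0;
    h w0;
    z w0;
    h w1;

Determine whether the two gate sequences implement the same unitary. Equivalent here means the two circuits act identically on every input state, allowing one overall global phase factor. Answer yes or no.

No — the two circuits implement different unitaries, even allowing a global phase.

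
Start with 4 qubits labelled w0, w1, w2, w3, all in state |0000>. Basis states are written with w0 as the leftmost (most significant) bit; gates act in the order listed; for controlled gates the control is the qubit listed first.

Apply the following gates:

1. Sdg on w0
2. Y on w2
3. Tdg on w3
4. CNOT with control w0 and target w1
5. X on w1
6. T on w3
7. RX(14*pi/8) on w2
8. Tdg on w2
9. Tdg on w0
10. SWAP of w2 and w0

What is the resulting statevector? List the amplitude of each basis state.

After the circuit, the state carries amplitude sqrt(2 - sqrt(2))/2 on |0100>, -sqrt(sqrt(2) + 2)*exp(I*pi/4)/2 on |1100>, and 0 on every other basis state.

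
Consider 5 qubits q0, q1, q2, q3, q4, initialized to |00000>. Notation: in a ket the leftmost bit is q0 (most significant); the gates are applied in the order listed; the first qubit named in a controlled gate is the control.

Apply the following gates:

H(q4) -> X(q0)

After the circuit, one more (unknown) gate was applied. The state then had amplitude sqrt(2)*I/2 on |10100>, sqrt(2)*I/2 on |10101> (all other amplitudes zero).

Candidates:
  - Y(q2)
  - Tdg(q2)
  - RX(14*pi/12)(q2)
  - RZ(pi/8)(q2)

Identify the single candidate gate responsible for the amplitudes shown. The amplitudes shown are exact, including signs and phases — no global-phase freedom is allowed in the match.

The applied gate was Y(q2).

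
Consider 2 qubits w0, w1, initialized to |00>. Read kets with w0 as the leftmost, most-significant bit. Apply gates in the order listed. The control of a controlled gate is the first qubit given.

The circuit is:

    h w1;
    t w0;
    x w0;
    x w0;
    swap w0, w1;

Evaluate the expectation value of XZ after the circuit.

The observable XZ averages to 1. Key observation: steps 3-4 multiply out to the identity, so the circuit reduces to the remaining gates.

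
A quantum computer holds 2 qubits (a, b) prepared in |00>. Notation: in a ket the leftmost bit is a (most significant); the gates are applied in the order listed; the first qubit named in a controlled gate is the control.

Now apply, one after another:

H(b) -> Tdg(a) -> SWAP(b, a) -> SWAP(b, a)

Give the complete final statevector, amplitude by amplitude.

After the circuit, the state carries amplitude sqrt(2)/2 on |00>, sqrt(2)/2 on |01>, 0 on |10>, 0 on |11>. Key observation: steps 3-4 multiply out to the identity, so the circuit reduces to the remaining gates.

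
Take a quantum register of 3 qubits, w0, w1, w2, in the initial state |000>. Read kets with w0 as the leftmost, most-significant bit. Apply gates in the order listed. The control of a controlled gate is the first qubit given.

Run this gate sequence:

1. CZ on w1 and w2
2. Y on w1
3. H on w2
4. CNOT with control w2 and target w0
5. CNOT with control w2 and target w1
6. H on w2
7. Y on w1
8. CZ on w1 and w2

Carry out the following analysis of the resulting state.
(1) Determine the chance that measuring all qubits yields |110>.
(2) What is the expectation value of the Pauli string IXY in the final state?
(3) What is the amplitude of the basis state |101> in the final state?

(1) Outcome |110> occurs with probability 1/4.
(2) In the final state, IXY has expectation 0.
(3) The amplitude on |101> is 0.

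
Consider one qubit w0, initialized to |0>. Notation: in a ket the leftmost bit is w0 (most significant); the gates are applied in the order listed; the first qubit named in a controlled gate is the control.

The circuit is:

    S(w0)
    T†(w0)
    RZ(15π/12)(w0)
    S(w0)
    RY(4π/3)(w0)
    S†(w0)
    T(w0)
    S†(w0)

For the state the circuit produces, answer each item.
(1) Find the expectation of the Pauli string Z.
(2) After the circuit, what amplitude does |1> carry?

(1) The expectation value of Z is -1/2.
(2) |1> carries amplitude sqrt(3)*exp(5*I*pi/8)/2 in the final state.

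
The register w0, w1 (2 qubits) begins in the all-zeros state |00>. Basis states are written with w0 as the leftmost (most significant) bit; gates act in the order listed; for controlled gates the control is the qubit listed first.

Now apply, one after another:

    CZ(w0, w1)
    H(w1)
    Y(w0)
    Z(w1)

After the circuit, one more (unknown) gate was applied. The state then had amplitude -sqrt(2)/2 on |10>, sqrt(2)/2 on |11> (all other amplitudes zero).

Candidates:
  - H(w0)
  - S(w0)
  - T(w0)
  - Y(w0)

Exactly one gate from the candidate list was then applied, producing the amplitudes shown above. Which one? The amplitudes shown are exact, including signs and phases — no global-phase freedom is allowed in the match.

It was S(w0) that produced the state shown.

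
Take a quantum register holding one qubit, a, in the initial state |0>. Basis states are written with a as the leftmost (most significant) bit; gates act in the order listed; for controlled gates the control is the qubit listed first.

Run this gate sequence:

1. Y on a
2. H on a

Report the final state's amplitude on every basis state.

The final amplitudes are sqrt(2)*I/2 on |0>, -sqrt(2)*I/2 on |1>.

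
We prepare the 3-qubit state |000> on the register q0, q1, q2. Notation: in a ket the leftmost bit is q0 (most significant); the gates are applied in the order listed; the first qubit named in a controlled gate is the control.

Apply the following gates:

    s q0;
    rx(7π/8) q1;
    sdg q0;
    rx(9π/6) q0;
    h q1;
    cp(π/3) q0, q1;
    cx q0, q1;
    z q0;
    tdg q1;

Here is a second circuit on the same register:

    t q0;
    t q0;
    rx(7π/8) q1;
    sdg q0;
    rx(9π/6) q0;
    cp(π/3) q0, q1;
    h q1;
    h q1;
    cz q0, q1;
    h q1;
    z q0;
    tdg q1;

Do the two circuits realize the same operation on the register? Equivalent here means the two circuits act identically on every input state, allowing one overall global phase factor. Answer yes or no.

No: there is an input state on which the two circuits produce genuinely different outputs (not merely differing by a phase).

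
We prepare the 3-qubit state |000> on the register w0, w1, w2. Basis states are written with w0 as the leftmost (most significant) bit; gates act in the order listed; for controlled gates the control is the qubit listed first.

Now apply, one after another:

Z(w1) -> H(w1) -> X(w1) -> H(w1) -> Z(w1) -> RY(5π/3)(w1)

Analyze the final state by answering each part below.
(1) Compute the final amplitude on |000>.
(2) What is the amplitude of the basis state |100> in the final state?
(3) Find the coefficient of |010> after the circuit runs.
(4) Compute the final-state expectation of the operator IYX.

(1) |000> carries amplitude -sqrt(3)/2 in the final state. Key observation: steps 2-5 multiply out to the identity, so the circuit reduces to the remaining gates.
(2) The final state's coefficient on |100> equals 0.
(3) The final state's coefficient on |010> equals 1/2.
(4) In the final state, IYX has expectation 0.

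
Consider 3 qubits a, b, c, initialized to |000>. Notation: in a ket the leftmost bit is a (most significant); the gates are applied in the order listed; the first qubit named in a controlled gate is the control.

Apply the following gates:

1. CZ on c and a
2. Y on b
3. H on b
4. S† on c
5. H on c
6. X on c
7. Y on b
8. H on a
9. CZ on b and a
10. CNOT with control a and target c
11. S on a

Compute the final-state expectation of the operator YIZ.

In the final state, YIZ has expectation 0.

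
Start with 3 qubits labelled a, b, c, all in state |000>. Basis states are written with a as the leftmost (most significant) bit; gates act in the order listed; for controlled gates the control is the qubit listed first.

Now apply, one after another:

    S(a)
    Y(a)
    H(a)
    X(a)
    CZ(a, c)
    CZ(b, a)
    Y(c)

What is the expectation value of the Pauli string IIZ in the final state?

In the final state, IIZ has expectation -1.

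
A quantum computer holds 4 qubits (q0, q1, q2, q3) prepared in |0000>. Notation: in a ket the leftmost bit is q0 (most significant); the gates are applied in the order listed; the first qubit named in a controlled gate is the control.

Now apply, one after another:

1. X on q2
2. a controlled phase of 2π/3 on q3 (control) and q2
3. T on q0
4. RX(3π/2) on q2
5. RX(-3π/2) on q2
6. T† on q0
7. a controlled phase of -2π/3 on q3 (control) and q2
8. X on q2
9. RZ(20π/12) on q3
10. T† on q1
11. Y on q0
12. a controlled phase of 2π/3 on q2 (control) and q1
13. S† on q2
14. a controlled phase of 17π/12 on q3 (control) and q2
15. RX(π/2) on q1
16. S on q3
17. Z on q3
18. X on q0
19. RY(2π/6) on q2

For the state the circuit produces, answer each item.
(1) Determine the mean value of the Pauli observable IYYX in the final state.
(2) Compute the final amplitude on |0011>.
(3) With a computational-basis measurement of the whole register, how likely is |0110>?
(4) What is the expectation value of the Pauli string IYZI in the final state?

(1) The expectation value of IYYX is 0. Key observation: steps 1-8 multiply out to the identity, so the circuit reduces to the remaining gates.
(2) |0011> carries amplitude 0 in the final state.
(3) Outcome |0110> occurs with probability 1/8.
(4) The expectation value of IYZI is -1/2.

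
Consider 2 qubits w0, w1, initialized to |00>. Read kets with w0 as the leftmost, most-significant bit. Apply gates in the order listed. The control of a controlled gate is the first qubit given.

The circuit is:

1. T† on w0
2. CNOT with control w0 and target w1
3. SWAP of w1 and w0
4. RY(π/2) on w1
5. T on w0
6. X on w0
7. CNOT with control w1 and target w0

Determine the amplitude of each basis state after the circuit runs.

The resulting statevector has amplitude 0 on |00>, sqrt(2)/2 on |01>, sqrt(2)/2 on |10>, 0 on |11>.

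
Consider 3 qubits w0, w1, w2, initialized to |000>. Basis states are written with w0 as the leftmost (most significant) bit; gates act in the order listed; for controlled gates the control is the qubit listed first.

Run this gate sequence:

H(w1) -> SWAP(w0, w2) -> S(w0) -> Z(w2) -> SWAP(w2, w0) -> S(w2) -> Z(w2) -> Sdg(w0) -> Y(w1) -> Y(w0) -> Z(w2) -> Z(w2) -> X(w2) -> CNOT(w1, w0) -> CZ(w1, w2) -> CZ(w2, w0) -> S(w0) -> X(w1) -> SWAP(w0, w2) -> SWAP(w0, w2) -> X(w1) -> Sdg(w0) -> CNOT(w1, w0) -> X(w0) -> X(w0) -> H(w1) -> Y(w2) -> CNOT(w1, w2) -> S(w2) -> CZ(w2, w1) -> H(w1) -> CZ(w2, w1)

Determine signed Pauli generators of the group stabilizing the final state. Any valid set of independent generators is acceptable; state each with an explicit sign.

The stabilizer group can be generated by +IXI, -ZII, -IIZ, among other valid generating sets. Key observation: the block from step 17 through step 22 cancels to the identity and can be dropped.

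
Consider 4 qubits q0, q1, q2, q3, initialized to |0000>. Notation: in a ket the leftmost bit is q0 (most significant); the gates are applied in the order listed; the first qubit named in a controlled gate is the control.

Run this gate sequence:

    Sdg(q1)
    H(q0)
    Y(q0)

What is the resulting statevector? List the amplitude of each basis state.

The final amplitudes are -sqrt(2)*I/2 on |0000>, sqrt(2)*I/2 on |1000>, and 0 on every other basis state.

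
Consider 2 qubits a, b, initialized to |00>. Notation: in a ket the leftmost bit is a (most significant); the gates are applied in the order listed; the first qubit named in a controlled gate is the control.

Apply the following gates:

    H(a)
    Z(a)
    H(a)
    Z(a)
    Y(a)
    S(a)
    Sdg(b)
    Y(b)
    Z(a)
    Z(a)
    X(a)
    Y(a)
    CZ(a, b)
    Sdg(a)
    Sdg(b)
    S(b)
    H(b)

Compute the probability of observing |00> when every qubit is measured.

The probability of measuring |00> is 1/2.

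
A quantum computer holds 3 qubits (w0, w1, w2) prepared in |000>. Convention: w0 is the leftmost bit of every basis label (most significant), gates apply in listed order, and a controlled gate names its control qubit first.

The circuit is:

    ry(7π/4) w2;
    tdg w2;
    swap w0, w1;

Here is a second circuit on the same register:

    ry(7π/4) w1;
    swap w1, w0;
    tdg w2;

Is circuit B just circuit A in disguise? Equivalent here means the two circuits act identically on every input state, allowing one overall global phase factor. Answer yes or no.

No: there is an input state on which the two circuits produce genuinely different outputs (not merely differing by a phase).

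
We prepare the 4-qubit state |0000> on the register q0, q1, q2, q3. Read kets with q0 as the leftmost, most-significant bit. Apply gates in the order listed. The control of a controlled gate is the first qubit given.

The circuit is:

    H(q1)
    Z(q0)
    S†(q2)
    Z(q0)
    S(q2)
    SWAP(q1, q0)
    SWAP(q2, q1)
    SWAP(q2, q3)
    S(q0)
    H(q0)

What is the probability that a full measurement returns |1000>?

The probability of measuring |1000> is 1/2.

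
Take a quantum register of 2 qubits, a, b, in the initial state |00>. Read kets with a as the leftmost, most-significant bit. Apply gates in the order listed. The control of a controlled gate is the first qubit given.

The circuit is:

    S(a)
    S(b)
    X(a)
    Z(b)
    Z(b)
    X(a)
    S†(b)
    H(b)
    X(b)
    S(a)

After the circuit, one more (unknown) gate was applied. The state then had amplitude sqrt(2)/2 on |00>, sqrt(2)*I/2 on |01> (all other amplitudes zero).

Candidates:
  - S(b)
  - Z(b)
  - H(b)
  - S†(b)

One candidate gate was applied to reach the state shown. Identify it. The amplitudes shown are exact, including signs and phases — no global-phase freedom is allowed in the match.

The unique candidate consistent with the amplitudes is S(b).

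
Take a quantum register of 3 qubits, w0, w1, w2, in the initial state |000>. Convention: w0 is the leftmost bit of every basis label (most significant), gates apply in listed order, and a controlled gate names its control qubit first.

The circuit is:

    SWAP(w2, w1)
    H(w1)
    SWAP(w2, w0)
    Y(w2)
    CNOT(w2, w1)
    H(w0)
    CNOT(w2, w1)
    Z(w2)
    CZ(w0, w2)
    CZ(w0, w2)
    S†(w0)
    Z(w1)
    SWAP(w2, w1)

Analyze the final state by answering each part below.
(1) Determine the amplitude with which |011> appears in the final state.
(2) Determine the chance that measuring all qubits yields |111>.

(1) |011> carries amplitude I/2 in the final state.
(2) The probability of measuring |111> is 1/4.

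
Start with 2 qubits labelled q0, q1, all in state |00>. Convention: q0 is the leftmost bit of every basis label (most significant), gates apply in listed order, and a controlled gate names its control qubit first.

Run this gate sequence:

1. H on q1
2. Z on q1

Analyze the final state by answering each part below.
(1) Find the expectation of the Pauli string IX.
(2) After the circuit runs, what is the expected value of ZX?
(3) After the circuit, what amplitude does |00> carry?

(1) The observable IX averages to -1.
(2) In the final state, ZX has expectation -1.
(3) The final state's coefficient on |00> equals sqrt(2)/2.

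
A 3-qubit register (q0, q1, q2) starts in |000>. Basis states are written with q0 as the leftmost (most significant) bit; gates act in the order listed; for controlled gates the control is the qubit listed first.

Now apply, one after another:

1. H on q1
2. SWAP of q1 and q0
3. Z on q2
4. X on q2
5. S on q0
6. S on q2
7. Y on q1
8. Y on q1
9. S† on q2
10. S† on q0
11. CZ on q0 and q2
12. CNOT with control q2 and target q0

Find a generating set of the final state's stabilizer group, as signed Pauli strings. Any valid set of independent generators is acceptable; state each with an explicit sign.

One valid set of independent stabilizer generators is -XII, +IZI, -IIZ (any independent generating set of the same group is equally correct).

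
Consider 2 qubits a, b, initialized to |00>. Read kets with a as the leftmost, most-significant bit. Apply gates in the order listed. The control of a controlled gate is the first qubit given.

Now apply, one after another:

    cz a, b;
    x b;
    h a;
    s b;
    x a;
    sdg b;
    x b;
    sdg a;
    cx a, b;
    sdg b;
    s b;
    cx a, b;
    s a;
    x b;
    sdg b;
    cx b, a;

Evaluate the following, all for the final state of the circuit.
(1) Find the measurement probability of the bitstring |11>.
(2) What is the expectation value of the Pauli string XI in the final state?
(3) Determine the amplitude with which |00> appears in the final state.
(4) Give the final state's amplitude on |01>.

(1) The probability of measuring |11> is 1/2.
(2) The observable XI averages to 1.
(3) The amplitude on |00> is 0.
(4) The final state's coefficient on |01> equals -sqrt(2)*I/2.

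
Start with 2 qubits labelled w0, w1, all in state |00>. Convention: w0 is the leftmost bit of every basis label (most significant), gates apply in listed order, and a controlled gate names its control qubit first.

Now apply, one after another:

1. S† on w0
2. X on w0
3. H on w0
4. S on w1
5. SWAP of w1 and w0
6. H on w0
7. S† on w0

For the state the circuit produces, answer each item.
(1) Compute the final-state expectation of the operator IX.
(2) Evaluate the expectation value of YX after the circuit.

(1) In the final state, IX has expectation -1.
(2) In the final state, YX has expectation 1.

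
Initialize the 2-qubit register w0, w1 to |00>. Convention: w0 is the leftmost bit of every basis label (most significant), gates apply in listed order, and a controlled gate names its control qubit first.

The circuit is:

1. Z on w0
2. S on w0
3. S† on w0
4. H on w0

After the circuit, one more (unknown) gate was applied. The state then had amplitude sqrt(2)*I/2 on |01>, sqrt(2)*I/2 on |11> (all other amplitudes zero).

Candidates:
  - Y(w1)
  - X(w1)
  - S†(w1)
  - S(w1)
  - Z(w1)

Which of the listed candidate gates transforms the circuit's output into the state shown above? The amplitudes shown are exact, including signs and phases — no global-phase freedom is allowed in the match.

The applied gate was Y(w1). Key observation: gates 2-3 undo each other exactly, leaving only the rest of the circuit to track.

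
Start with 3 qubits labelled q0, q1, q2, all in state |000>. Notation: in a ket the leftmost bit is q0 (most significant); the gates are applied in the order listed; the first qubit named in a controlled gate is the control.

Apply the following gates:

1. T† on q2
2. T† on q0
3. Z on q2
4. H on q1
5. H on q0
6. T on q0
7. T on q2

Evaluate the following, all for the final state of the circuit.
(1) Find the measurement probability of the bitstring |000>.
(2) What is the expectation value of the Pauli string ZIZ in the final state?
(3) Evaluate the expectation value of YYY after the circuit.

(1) The probability of measuring |000> is 1/4.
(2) In the final state, ZIZ has expectation 0.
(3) The expectation value of YYY is 0.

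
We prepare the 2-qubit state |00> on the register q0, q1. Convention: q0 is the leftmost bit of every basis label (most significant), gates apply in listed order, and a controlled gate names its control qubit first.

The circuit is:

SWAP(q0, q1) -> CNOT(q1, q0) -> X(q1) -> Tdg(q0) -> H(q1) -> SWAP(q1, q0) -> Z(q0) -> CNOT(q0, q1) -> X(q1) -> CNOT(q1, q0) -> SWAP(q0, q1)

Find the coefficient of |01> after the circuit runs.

The final state's coefficient on |01> equals sqrt(2)/2.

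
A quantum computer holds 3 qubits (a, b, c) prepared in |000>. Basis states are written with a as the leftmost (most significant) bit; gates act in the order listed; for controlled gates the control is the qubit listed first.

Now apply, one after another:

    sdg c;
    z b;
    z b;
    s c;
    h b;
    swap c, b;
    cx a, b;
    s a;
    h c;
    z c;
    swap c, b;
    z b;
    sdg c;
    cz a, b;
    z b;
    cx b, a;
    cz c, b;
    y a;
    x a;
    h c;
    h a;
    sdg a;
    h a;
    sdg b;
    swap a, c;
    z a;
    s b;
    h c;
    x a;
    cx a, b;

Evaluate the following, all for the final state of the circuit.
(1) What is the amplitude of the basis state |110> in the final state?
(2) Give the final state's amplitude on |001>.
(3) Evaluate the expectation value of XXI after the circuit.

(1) The amplitude on |110> is I/2. Key observation: gates 1-4 undo each other exactly, leaving only the rest of the circuit to track.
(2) |001> carries amplitude -1/2 in the final state.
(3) The expectation value of XXI is -1.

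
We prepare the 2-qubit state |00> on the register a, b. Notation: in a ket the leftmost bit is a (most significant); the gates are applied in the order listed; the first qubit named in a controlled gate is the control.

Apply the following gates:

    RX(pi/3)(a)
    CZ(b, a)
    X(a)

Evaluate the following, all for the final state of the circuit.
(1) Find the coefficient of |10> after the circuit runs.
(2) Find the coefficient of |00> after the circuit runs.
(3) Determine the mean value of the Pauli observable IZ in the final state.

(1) |10> carries amplitude sqrt(3)/2 in the final state.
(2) The final state's coefficient on |00> equals -I/2.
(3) The expectation value of IZ is 1.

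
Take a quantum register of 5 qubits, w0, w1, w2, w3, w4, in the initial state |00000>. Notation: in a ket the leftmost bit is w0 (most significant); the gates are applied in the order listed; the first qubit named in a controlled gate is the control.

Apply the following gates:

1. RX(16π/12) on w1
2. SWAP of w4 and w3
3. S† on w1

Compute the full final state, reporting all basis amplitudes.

After the circuit, the state carries amplitude -1/2 on |00000>, -sqrt(3)/2 on |01000>, and 0 on every other basis state.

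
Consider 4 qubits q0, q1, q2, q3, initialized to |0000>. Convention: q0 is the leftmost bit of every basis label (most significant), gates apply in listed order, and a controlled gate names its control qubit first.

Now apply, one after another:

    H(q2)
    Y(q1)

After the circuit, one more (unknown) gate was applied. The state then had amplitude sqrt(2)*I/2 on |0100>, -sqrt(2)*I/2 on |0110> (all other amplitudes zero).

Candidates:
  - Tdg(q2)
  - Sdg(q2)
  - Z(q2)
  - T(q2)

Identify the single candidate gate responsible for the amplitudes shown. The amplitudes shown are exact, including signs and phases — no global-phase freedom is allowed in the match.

It was Z(q2) that produced the state shown.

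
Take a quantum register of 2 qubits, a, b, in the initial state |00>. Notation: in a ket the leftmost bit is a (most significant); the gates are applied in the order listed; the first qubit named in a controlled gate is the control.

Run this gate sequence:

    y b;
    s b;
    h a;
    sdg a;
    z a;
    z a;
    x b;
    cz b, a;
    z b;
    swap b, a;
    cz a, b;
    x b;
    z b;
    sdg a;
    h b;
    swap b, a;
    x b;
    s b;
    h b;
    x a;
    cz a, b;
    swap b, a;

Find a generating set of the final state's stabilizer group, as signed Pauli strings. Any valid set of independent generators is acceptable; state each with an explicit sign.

The final state is stabilized by the group generated by -XZ, -ZY; other independent generating sets are equally valid.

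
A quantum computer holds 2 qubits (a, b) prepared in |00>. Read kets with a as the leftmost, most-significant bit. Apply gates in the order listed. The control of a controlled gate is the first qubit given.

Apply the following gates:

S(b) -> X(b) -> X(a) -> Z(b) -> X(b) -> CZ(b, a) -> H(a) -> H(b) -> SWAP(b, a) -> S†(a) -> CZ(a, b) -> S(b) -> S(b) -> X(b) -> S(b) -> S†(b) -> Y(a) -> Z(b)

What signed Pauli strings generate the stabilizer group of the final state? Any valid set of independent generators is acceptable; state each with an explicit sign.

The stabilizer group can be generated by +YZ, +ZX, among other valid generating sets.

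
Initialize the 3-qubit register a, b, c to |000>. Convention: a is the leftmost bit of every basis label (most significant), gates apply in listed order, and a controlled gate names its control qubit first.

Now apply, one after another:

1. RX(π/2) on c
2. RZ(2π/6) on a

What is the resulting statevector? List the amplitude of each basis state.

After the circuit, the state carries amplitude -sqrt(2)*exp(5*I*pi/6)/2 on |000>, -sqrt(2)*exp(I*pi/3)/2 on |001>, and 0 on every other basis state.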